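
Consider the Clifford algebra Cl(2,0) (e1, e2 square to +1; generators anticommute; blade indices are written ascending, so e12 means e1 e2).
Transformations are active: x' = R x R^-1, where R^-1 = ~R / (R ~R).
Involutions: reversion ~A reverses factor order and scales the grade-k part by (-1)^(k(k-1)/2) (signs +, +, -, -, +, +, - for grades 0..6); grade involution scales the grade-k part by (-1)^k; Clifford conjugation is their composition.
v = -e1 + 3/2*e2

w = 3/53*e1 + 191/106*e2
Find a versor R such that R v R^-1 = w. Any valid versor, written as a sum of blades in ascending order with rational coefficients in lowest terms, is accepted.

R = v + w = -50/53*e1 + 175/53*e2 works: the equal norms (13/4) guarantee its sandwich swaps v into w.
Answer: -50/53*e1 + 175/53*e2


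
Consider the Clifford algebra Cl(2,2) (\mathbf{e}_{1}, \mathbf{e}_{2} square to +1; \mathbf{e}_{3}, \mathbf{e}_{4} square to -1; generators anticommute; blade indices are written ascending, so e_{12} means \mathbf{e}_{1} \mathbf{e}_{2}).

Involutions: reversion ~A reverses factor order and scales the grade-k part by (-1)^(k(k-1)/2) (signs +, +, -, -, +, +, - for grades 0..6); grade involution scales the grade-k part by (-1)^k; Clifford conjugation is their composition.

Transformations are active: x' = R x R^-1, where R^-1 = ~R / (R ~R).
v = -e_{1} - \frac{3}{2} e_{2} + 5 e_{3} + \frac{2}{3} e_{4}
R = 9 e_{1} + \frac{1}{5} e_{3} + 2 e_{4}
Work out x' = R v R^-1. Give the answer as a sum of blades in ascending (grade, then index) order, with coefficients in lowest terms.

~R = 9 e_{1} + \frac{1}{5} e_{3} + 2 e_{4}, and R ~R = \frac{1924}{25}, so R^-1 = ~R / (\frac{1924}{25}).
R v = -\frac{34}{3} - \frac{27}{2} e_{12} + \frac{226}{5} e_{13} + 8 e_{14} + \frac{3}{10} e_{23} + 3 e_{24} - \frac{148}{15} e_{34}
Answer: -\frac{794}{481} e_{1} + \frac{3}{2} e_{2} - \frac{7300}{1443} e_{3} - \frac{604}{481} e_{4}


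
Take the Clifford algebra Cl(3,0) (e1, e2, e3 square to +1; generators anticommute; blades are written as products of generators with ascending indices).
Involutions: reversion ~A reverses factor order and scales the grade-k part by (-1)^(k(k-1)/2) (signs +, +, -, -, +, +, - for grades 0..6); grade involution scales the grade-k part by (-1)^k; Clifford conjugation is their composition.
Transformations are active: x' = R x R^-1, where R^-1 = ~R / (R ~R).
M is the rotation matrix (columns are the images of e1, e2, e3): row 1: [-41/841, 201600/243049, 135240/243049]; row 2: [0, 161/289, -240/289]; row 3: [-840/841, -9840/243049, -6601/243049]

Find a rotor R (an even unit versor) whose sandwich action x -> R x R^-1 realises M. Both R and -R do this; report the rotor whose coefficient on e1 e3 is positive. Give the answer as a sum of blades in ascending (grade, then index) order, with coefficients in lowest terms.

Method: write R = a + b12*e1 e2 + b13*e1 e3 + b23*e2 e3 with a^2 + b12^2 + b13^2 + b23^2 = 1 (so R^-1 = ~R). Expanding the columns R e_j ~R gives tr M = 4a^2 - 1 and, from the antisymmetric part, M21 - M12 = -4a*b12, M13 - M31 = 4a*b13, M32 - M23 = -4a*b23.
Here tr M = 116951/243049, so a^2 = (1 + tr M)/4 = 90000/243049 and a = ±300/493. Taking a = 300/493: M21 - M12 = -201600/243049, M13 - M31 = 378000/243049, M32 - M23 = 192000/243049, giving b12 = 168/493, b13 = 315/493, b23 = -160/493, i.e. R = 300/493 + 168/493*e1 e2 + 315/493*e1 e3 - 160/493*e2 e3.
Its e1 e3 coefficient is already positive.
Answer: 300/493 + 168/493*e1 e2 + 315/493*e1 e3 - 160/493*e2 e3. Why the constraint matters: R and -R act identically through the sandwich — M has trace 116951/243049 either way — so only the sign condition on e1 e3 picks one of the two preimages.


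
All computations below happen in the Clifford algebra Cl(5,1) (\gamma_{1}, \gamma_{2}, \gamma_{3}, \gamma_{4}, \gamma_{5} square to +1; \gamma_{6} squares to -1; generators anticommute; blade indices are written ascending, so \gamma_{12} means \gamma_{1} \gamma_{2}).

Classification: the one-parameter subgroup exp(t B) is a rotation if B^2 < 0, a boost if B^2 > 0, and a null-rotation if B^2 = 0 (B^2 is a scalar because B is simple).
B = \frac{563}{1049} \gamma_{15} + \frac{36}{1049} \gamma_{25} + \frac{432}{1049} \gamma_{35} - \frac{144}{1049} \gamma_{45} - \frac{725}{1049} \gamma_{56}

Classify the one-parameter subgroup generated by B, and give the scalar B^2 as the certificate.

B^2 term by term: the squares give (\frac{563}{1049})^2*(\gamma_{15})^2 + (\frac{36}{1049})^2*(\gamma_{25})^2 + (\frac{432}{1049})^2*(\gamma_{35})^2 + (-\frac{144}{1049})^2*(\gamma_{45})^2 + (-\frac{725}{1049})^2*(\gamma_{56})^2 = \frac{316969}{1100401}*(-1) + \frac{1296}{1100401}*(-1) + \frac{186624}{1100401}*(-1) + \frac{20736}{1100401}*(-1) + \frac{525625}{1100401}*(+1) = 0 (each basis 2-blade squares to minus the product of its generators' squares); cross terms between blades sharing an index anticommute and cancel. So B^2 = 0.
Answer: null-rotation, certificate B^2 = 0. One invariant decides it: the square 0 survives every conjugation, and its sign is exactly the classification.


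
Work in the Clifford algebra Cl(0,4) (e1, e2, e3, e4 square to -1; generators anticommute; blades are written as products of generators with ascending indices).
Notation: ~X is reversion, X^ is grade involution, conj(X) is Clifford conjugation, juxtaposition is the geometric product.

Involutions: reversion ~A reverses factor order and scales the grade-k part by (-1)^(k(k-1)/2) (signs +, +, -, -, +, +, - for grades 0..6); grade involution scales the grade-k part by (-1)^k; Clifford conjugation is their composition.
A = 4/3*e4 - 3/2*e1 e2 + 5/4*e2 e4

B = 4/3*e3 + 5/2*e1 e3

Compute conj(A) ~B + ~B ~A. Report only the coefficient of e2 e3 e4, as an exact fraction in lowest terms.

first term: -15/4*e2 e3 + 16/9*e3 e4 + 2*e1 e2 e3 + 10/3*e1 e3 e4 + 5/3*e2 e3 e4 - 25/8*e1 e2 e3 e4
second term: 15/4*e2 e3 + 16/9*e3 e4 + 2*e1 e2 e3 - 10/3*e1 e3 e4 + 5/3*e2 e3 e4 - 25/8*e1 e2 e3 e4
Answer: 10/3


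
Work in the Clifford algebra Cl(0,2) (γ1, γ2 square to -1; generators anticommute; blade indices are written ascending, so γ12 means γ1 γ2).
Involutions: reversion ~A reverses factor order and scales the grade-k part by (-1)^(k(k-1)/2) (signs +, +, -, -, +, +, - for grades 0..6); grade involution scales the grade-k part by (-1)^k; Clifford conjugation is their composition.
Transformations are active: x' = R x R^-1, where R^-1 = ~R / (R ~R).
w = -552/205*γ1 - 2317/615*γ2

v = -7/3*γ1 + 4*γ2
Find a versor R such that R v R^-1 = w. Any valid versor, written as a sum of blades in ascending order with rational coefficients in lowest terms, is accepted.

Take R = v + w = -3091/615*γ1 + 143/615*γ2. Because q(v) = q(w) = -193/9, conjugation by R sends v exactly to w.
Answer: -3091/615*γ1 + 143/615*γ2


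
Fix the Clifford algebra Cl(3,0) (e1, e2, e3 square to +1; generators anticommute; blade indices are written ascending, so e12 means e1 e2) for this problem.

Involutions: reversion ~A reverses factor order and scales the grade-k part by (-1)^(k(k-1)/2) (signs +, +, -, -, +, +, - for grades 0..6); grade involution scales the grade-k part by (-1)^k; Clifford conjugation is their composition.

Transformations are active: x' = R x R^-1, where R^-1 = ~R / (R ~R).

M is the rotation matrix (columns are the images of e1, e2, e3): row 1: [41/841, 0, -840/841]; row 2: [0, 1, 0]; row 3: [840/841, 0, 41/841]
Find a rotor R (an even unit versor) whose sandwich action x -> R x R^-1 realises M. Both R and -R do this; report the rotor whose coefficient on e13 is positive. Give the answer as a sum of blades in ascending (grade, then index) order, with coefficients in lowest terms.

Method: write R = a + b12*e12 + b13*e13 + b23*e23 with a^2 + b12^2 + b13^2 + b23^2 = 1 (so R^-1 = ~R). Expanding the columns R e_j ~R gives tr M = 4a^2 - 1 and, from the antisymmetric part, M21 - M12 = -4a*b12, M13 - M31 = 4a*b13, M32 - M23 = -4a*b23.
Here tr M = 923/841, so a^2 = (1 + tr M)/4 = 441/841 and a = ±21/29. Taking a = 21/29: M21 - M12 = 0, M13 - M31 = -1680/841, M32 - M23 = 0, giving b12 = 0, b13 = -20/29, b23 = 0, i.e. R = 21/29 - 20/29*e13.
Its e13 coefficient is negative, so report the other preimage -R.
Answer: -21/29 + 20/29*e13. Note: both R and -R realise this M (trace 923/841); the covering map identifies them, and the e13-coefficient sign is the tie-breaker.


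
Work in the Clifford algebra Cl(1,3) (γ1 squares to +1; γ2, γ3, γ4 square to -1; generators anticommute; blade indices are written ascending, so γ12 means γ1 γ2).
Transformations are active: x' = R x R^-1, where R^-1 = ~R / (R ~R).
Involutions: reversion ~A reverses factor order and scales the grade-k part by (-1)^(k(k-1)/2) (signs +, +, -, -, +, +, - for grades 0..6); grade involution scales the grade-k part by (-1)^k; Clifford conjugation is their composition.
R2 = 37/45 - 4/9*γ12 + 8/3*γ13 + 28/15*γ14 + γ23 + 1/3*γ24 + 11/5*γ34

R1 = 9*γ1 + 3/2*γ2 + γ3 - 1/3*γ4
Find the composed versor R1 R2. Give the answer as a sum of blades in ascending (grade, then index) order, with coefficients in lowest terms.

Distribute over the terms of R1 (each basis-blade product reordered to ascending indices, repeated generators contracted through their squares):
(9*γ1) R2 = 37/5*γ1 - 4*γ2 + 24*γ3 + 84/5*γ4 + 9*γ123 + 3*γ124 + 99/5*γ134
(3/2*γ2) R2 = -2/3*γ1 + 37/30*γ2 - 3/2*γ3 - 1/2*γ4 - 4*γ123 - 14/5*γ124 + 33/10*γ234
(γ3) R2 = 8/3*γ1 + γ2 + 37/45*γ3 - 11/5*γ4 - 4/9*γ123 - 28/15*γ134 - 1/3*γ234
(-1/3*γ4) R2 = -28/45*γ1 - 1/9*γ2 - 11/15*γ3 - 37/135*γ4 + 4/27*γ124 - 8/9*γ134 - 1/3*γ234
Summing the partial products and collecting blades:
Answer: 79/9*γ1 - 169/90*γ2 + 2033/90*γ3 + 3733/270*γ4 + 41/9*γ123 + 47/135*γ124 + 767/45*γ134 + 79/30*γ234


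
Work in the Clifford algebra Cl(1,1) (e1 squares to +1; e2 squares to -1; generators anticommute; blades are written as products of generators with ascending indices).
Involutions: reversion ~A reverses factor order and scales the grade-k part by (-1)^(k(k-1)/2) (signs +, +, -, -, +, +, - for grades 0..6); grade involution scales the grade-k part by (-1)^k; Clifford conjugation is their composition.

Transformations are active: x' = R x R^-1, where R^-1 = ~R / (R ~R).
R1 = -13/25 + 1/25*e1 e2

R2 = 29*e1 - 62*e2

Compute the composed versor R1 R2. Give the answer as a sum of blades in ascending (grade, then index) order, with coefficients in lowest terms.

Distribute over the terms of R1 (each basis-blade product reordered to ascending indices, repeated generators contracted through their squares):
(-13/25) R2 = -377/25*e1 + 806/25*e2
(1/25*e1 e2) R2 = 62/25*e1 - 29/25*e2
Summing the partial products and collecting blades:
Answer: -63/5*e1 + 777/25*e2


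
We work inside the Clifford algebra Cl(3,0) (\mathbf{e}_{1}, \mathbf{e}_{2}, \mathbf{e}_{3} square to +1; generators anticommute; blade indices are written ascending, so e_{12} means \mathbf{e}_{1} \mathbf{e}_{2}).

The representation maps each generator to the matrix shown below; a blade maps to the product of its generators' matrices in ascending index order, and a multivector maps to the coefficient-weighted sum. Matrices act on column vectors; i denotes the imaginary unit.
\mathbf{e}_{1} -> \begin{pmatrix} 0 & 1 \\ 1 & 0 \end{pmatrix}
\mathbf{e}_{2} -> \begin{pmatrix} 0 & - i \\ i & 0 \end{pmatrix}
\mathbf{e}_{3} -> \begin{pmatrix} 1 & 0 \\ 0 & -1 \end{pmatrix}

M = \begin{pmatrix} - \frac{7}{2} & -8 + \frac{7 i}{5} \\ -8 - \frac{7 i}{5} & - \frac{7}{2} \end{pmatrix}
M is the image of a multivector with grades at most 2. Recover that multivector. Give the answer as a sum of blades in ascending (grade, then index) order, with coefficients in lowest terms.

Method: 1, rho(e_{1}), rho(e_{2}), rho(e_{3}) form a trace-orthogonal basis of the 2x2 complex matrices (tr(X Y) = 2 if X = Y, else 0), so M = m0*1 + m1*rho(e_{1}) + m2*rho(e_{2}) + m3*rho(e_{3}) with m0 = tr(M)/2 = - \frac{7}{2}, m1 = tr(M rho(e_{1}))/2 = -8, m2 = tr(M rho(e_{2}))/2 = - \frac{7}{5}, m3 = tr(M rho(e_{3}))/2 = 0.
Multiplying table entries, the bivector images are rho(e_{12}) = i*rho(e_{3}), rho(e_{13}) = -i*rho(e_{2}), rho(e_{23}) = i*rho(e_{1}); with real blade coefficients the real parts of m0..m3 are the coefficients of 1, e_{1}, e_{2}, e_{3} and the imaginary parts give the bivectors (e_{23}: Im m1, e_{13}: -Im m2, e_{12}: Im m3).
Answer: -\frac{7}{2} - 8 e_{1} - \frac{7}{5} e_{2}


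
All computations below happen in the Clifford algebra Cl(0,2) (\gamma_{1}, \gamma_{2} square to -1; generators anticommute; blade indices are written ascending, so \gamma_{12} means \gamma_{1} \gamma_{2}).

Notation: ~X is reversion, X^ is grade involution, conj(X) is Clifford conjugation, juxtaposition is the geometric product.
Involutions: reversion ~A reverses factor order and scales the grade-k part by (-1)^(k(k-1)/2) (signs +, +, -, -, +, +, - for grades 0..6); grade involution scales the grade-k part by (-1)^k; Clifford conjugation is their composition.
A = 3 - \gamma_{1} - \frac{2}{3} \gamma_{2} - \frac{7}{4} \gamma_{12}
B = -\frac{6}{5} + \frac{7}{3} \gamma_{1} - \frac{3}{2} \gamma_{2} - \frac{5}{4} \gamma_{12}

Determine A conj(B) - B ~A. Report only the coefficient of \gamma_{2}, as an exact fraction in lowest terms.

first term: -\frac{659}{240} - \frac{481}{120} \gamma_{1} + \frac{319}{30} \gamma_{2} + \frac{503}{180} \gamma_{12}
second term: -\frac{19}{240} + \frac{569}{120} \gamma_{1} - \frac{98}{15} \gamma_{2} - \frac{1603}{180} \gamma_{12}
Answer: \frac{103}{6}


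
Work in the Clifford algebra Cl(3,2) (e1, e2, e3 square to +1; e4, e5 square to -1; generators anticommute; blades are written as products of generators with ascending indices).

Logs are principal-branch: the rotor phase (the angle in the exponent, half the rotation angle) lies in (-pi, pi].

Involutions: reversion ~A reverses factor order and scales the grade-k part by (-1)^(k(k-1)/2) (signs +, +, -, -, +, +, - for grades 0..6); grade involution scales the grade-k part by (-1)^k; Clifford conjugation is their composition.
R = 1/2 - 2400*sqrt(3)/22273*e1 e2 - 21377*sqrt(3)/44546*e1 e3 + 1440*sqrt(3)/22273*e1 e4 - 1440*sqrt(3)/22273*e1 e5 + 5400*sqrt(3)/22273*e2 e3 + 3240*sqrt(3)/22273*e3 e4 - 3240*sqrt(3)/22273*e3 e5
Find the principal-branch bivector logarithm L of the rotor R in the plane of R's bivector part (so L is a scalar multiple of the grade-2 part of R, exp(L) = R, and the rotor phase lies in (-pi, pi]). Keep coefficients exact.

The scalar part of R is 1/2, which fixes the principal-branch rotor phase; the unit plane is then the bivector part divided by the sine of that phase, and L is that plane scaled by the phase.
Concretely: cos(phase) = 1/2 gives phase = ±pi/3, and since phase/sin(phase) is even the sign is immaterial: L = (phase/sin(phase)) * <R>_2 = (2*sqrt(3)*pi/9) * <R>_2.
Answer: -1600*pi/22273*e1 e2 - 21377*pi/66819*e1 e3 + 960*pi/22273*e1 e4 - 960*pi/22273*e1 e5 + 3600*pi/22273*e2 e3 + 2160*pi/22273*e3 e4 - 2160*pi/22273*e3 e5


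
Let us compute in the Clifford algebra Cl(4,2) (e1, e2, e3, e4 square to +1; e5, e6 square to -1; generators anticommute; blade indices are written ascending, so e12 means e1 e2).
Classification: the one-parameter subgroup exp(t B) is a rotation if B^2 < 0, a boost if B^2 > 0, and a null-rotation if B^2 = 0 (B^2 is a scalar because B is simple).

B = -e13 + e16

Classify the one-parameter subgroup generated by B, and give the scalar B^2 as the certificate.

B^2 term by term: the squares give (-1)^2*(e13)^2 + (1)^2*(e16)^2 = 1*(-1) + 1*(+1) = 0 (each basis 2-blade squares to minus the product of its generators' squares); cross terms between blades sharing an index anticommute and cancel. So B^2 = 0.
Answer: null-rotation, certificate B^2 = 0. One invariant decides it: the square 0 survives every conjugation, and its sign is exactly the classification.


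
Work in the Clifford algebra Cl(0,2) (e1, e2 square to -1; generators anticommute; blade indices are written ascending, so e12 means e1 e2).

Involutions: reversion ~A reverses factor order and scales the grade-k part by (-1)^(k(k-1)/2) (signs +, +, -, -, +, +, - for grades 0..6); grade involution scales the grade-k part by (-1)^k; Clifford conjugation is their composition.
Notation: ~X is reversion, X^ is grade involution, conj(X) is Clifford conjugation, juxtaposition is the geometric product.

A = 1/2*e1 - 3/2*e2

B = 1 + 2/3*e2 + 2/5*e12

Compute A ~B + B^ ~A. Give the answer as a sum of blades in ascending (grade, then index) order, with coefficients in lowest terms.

first term: 1 + 11/10*e1 - 13/10*e2 + 1/3*e12
second term: -1 + 11/10*e1 - 13/10*e2 + 1/3*e12
Answer: 11/5*e1 - 13/5*e2 + 2/3*e12


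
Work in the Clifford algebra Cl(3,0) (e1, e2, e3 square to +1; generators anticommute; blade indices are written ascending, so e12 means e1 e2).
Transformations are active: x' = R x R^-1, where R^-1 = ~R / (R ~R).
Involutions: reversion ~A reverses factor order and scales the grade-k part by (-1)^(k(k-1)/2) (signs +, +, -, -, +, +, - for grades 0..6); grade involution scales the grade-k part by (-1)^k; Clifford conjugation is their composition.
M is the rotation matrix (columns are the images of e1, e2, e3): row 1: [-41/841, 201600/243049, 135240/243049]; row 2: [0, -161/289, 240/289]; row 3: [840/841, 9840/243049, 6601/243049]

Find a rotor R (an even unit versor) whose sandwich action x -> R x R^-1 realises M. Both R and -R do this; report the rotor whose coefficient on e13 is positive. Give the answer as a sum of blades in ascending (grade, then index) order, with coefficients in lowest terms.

Method: write R = a + b12*e12 + b13*e13 + b23*e23 with a^2 + b12^2 + b13^2 + b23^2 = 1 (so R^-1 = ~R). Expanding the columns R e_j ~R gives tr M = 4a^2 - 1 and, from the antisymmetric part, M21 - M12 = -4a*b12, M13 - M31 = 4a*b13, M32 - M23 = -4a*b23.
Here tr M = -140649/243049, so a^2 = (1 + tr M)/4 = 25600/243049 and a = ±160/493. Taking a = 160/493: M21 - M12 = -201600/243049, M13 - M31 = -107520/243049, M32 - M23 = -192000/243049, giving b12 = 315/493, b13 = -168/493, b23 = 300/493, i.e. R = 160/493 + 315/493*e12 - 168/493*e13 + 300/493*e23.
Its e13 coefficient is negative, so report the other preimage -R.
Answer: -160/493 - 315/493*e12 + 168/493*e13 - 300/493*e23. Key observation: the double cover Spin(3) -> SO(3) sends R and -R to the same matrix (trace -140649/243049 here), so the stated sign of the e13 coefficient is what selects one sheet.


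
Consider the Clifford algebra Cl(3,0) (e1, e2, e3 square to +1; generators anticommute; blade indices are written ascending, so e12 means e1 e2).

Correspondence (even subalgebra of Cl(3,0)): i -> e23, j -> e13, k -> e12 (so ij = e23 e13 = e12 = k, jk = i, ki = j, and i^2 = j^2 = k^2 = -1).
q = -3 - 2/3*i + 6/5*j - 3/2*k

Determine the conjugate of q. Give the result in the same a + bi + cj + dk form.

In blades: q = -3 - 3/2*e12 + 6/5*e13 - 2/3*e23.
Quaternion conjugation is reversion on the even subalgebra: the scalar is fixed and every grade-2 blade flips sign, giving -3 + 3/2*e12 - 6/5*e13 + 2/3*e23; translating back:
Answer: -3 + 2/3*i - 6/5*j + 3/2*k


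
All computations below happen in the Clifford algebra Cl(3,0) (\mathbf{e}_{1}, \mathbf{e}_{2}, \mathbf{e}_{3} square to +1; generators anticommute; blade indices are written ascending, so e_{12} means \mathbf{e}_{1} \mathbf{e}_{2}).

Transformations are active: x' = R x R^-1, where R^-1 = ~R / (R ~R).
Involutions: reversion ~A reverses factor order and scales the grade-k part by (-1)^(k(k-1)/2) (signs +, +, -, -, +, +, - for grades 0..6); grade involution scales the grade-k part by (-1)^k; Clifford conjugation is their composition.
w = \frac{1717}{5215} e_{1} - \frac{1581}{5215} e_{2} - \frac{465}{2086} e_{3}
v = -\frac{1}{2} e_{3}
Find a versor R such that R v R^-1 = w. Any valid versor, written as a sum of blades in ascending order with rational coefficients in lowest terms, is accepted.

Reasoning: v^2 = w^2 = \frac{1}{4} since conjugation preserves the quadratic form; R = v + w = \frac{1717}{5215} e_{1} - \frac{1581}{5215} e_{2} - \frac{754}{1043} e_{3} is then valid when invertible, keeping its own part and reversing (v - w)/2.
Answer: \frac{1717}{5215} e_{1} - \frac{1581}{5215} e_{2} - \frac{754}{1043} e_{3}


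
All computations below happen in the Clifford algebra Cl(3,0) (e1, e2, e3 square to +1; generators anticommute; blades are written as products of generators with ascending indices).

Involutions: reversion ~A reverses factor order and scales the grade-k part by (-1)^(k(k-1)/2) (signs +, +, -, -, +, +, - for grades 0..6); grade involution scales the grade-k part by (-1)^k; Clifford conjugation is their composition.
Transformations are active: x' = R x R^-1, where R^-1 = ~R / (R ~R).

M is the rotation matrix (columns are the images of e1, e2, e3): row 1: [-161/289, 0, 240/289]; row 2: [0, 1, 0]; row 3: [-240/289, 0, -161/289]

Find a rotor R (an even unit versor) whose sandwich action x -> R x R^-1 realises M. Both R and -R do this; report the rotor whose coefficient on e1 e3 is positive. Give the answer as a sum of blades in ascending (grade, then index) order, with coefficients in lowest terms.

Method: write R = a + b12*e1 e2 + b13*e1 e3 + b23*e2 e3 with a^2 + b12^2 + b13^2 + b23^2 = 1 (so R^-1 = ~R). Expanding the columns R e_j ~R gives tr M = 4a^2 - 1 and, from the antisymmetric part, M21 - M12 = -4a*b12, M13 - M31 = 4a*b13, M32 - M23 = -4a*b23.
Here tr M = -33/289, so a^2 = (1 + tr M)/4 = 64/289 and a = ±8/17. Taking a = 8/17: M21 - M12 = 0, M13 - M31 = 480/289, M32 - M23 = 0, giving b12 = 0, b13 = 15/17, b23 = 0, i.e. R = 8/17 + 15/17*e1 e3.
Its e1 e3 coefficient is already positive.
Answer: 8/17 + 15/17*e1 e3. Note: both R and -R realise this M (trace -33/289); the covering map identifies them, and the e1 e3-coefficient sign is the tie-breaker.


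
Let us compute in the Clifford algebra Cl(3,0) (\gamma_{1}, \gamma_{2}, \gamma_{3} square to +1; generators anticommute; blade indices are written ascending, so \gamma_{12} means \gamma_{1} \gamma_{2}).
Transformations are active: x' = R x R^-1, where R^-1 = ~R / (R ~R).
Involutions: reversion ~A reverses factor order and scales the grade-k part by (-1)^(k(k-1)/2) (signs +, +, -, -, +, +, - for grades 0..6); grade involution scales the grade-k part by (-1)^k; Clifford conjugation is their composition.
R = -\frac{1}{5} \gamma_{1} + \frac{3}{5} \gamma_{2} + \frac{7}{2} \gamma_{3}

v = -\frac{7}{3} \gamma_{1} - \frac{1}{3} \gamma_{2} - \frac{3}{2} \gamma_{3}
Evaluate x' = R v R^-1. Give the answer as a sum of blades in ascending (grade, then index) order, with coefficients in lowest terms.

~R = -\frac{1}{5} \gamma_{1} + \frac{3}{5} \gamma_{2} + \frac{7}{2} \gamma_{3}, and R ~R = \frac{253}{20}, so R^-1 = ~R / (\frac{253}{20}).
R v = -\frac{299}{60} + \frac{22}{15} \gamma_{12} + \frac{127}{15} \gamma_{13} + \frac{4}{15} \gamma_{23}
Answer: \frac{137}{55} \gamma_{1} - \frac{23}{165} \gamma_{2} - \frac{83}{66} \gamma_{3}


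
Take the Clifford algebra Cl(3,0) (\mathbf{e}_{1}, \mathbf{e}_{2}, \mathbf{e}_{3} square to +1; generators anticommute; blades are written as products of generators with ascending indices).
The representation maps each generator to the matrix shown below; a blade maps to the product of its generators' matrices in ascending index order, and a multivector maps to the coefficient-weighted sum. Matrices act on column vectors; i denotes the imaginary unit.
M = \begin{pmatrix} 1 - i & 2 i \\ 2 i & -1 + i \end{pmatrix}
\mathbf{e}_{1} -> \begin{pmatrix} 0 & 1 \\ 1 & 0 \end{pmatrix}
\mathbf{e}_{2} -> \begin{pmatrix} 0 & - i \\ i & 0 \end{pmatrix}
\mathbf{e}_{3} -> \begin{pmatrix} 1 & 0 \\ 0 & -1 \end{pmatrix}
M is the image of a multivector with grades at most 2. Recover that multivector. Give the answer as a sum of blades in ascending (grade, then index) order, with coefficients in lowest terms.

Method: 1, rho(e_{1}), rho(e_{2}), rho(e_{3}) form a trace-orthogonal basis of the 2x2 complex matrices (tr(X Y) = 2 if X = Y, else 0), so M = m0*1 + m1*rho(e_{1}) + m2*rho(e_{2}) + m3*rho(e_{3}) with m0 = tr(M)/2 = 0, m1 = tr(M rho(e_{1}))/2 = 2 i, m2 = tr(M rho(e_{2}))/2 = 0, m3 = tr(M rho(e_{3}))/2 = 1 - i.
Multiplying table entries, the bivector images are rho(e_{1} e_{2}) = i*rho(e_{3}), rho(e_{1} e_{3}) = -i*rho(e_{2}), rho(e_{2} e_{3}) = i*rho(e_{1}); with real blade coefficients the real parts of m0..m3 are the coefficients of 1, e_{1}, e_{2}, e_{3} and the imaginary parts give the bivectors (e_{2} e_{3}: Im m1, e_{1} e_{3}: -Im m2, e_{1} e_{2}: Im m3).
Answer: e_{3} - e_{1} e_{2} + 2 e_{2} e_{3}


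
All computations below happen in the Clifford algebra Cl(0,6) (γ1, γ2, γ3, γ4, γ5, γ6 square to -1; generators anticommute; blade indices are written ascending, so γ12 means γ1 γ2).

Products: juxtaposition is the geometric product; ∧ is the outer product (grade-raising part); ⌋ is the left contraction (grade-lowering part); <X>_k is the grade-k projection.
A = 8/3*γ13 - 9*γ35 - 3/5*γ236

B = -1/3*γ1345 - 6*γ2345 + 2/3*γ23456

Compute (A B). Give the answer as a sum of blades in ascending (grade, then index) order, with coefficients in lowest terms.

step 1: 3*γ14 + 54*γ24 + 22/45*γ45 - 6*γ246 - 18/5*γ456 - 16*γ1245 + 71/45*γ12456
Answer: 3*γ14 + 54*γ24 + 22/45*γ45 - 6*γ246 - 18/5*γ456 - 16*γ1245 + 71/45*γ12456


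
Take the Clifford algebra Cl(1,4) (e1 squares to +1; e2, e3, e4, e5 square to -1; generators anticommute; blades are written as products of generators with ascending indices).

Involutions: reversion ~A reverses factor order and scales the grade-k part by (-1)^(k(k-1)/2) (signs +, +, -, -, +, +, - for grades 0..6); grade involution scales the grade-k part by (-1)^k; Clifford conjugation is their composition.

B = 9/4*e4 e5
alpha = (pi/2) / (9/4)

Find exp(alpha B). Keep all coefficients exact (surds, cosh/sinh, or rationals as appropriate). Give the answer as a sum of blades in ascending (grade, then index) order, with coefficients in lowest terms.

B^2 = (9/4)^2*(e4 e5)^2 = 81/16*(-1) = -81/16 (a basis 2-blade squares to minus the product of its generators' squares).
B^2 = -81/16 — circular case — the even/odd split gives cos and sin: l = 9/4, alpha*l = pi/2, so exp(alpha B) = cos(pi/2) + (sin(pi/2)/(9/4))*B = 0 + (4/9)*B.
Answer: e4 e5


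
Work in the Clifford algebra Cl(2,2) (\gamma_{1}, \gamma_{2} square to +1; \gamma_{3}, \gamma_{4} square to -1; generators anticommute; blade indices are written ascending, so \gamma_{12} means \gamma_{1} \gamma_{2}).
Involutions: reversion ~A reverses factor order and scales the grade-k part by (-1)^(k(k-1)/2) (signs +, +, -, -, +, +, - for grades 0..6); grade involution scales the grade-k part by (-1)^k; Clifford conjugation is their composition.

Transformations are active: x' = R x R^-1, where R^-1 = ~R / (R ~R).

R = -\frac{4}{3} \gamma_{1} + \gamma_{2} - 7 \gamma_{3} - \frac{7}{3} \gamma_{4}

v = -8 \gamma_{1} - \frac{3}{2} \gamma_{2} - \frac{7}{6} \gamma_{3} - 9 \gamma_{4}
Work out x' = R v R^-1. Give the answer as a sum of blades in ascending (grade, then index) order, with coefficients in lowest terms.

~R = -\frac{4}{3} \gamma_{1} + \gamma_{2} - 7 \gamma_{3} - \frac{7}{3} \gamma_{4}, and R ~R = -\frac{155}{3}, so R^-1 = ~R / (-\frac{155}{3}).
R v = -20 + 10 \gamma_{12} - \frac{490}{9} \gamma_{13} - \frac{20}{3} \gamma_{14} - \frac{35}{3} \gamma_{23} - \frac{25}{2} \gamma_{24} + \frac{1085}{18} \gamma_{34}
Answer: \frac{216}{31} \gamma_{1} + \frac{141}{62} \gamma_{2} - \frac{791}{186} \gamma_{3} + \frac{223}{31} \gamma_{4}


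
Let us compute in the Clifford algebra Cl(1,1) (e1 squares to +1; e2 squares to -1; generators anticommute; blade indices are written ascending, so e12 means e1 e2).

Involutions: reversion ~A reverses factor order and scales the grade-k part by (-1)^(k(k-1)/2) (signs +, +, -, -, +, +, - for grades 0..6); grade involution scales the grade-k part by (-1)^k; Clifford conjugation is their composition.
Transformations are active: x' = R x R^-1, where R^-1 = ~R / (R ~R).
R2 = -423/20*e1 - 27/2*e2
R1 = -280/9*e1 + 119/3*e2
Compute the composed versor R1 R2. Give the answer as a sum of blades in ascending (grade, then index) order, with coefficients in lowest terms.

Distribute over the terms of R1 (each basis-blade product reordered to ascending indices, repeated generators contracted through their squares):
(-280/9*e1) R2 = 658 + 420*e12
(119/3*e2) R2 = 1071/2 + 16779/20*e12
Summing the partial products and collecting blades:
Answer: 2387/2 + 25179/20*e12


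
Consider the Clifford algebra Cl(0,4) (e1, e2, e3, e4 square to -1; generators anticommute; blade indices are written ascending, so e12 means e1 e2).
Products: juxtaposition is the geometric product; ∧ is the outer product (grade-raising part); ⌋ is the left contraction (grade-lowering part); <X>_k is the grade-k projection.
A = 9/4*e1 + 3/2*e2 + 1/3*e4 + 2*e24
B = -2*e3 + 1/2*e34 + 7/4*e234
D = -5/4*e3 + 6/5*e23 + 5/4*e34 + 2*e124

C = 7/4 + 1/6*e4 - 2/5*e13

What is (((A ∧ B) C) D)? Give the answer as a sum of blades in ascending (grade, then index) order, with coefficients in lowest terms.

step 1: -9/2*e13 - 3*e23 + 2/3*e34 + 9/8*e134 + 19/4*e234 + 63/16*e1234
step 2: -9/5 - 1/9*e3 + 9/20*e4 - 6/5*e12 - 129/16*e13 - 4/15*e14 - 145/24*e23 - 63/40*e24 + 7/6*e34 - 21/32*e123 + 19/10*e124 + 39/32*e134 + 125/16*e234 + 441/64*e1234
step 3: 3403/360 - 981/128*e1 - 1151/64*e2 + 531/32*e3 - 1493/180*e4 - 25611/1280*e12 - 8711/600*e13 + 183/640*e14 - 1353/800*e23 - 781/960*e24 + 303/200*e34 + 37/24*e123 - 12711/1280*e124 - 4409/300*e134 + 11757/800*e234 + 599/1800*e1234
Answer: 3403/360 - 981/128*e1 - 1151/64*e2 + 531/32*e3 - 1493/180*e4 - 25611/1280*e12 - 8711/600*e13 + 183/640*e14 - 1353/800*e23 - 781/960*e24 + 303/200*e34 + 37/24*e123 - 12711/1280*e124 - 4409/300*e134 + 11757/800*e234 + 599/1800*e1234


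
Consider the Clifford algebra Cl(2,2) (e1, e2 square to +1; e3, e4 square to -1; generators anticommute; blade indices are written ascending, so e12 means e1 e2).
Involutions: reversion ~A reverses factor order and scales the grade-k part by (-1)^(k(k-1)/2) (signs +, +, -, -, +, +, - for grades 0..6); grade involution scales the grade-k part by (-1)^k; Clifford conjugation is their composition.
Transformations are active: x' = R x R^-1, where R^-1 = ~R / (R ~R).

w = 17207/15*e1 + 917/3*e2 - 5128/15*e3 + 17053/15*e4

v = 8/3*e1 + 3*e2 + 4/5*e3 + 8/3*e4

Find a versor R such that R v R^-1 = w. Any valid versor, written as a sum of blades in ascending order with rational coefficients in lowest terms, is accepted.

R = v + w = 5749/5*e1 + 926/3*e2 - 5116/15*e3 + 17093/15*e4 works: the equal norms (209/25) guarantee its sandwich swaps v into w.
Answer: 5749/5*e1 + 926/3*e2 - 5116/15*e3 + 17093/15*e4


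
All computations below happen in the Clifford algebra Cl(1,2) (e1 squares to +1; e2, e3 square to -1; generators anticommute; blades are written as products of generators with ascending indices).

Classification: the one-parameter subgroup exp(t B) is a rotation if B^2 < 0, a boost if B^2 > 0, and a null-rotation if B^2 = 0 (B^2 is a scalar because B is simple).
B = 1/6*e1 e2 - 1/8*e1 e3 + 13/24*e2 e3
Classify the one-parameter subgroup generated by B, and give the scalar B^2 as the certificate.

B^2 term by term: the squares give (1/6)^2*(e1 e2)^2 + (-1/8)^2*(e1 e3)^2 + (13/24)^2*(e2 e3)^2 = 1/36*(+1) + 1/64*(+1) + 169/576*(-1) = -1/4 (each basis 2-blade squares to minus the product of its generators' squares); cross terms between blades sharing an index anticommute and cancel. So B^2 = -1/4.
Answer: rotation, certificate B^2 = -1/4. B^2 = -1/4 is basis-independent, so its sign is the whole story.


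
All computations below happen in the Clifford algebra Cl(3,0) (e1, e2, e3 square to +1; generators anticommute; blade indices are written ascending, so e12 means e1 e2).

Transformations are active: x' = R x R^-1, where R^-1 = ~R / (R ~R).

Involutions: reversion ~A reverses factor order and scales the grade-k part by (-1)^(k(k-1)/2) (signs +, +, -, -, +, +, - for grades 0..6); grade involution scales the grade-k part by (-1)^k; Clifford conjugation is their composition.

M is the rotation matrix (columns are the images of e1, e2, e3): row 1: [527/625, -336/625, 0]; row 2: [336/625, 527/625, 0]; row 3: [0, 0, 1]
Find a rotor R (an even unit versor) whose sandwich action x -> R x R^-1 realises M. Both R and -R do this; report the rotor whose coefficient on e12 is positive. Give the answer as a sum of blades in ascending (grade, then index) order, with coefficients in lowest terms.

Method: write R = a + b12*e12 + b13*e13 + b23*e23 with a^2 + b12^2 + b13^2 + b23^2 = 1 (so R^-1 = ~R). Expanding the columns R e_j ~R gives tr M = 4a^2 - 1 and, from the antisymmetric part, M21 - M12 = -4a*b12, M13 - M31 = 4a*b13, M32 - M23 = -4a*b23.
Here tr M = 1679/625, so a^2 = (1 + tr M)/4 = 576/625 and a = ±24/25. Taking a = 24/25: M21 - M12 = 672/625, M13 - M31 = 0, M32 - M23 = 0, giving b12 = -7/25, b13 = 0, b23 = 0, i.e. R = 24/25 - 7/25*e12.
Its e12 coefficient is negative, so report the other preimage -R.
Answer: -24/25 + 7/25*e12. Uniqueness: Spin(3) -> SO(3) maps R and -R to the same rotation of trace 1679/625; fixing the sign of the e12 coefficient removes the ambiguity.


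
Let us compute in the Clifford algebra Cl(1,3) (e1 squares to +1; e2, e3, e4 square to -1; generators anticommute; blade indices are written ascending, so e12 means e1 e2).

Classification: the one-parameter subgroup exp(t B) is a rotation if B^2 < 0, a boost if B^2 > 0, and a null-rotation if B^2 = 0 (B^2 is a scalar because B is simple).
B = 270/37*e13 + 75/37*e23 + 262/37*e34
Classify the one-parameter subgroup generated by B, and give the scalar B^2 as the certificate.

B^2 term by term: the squares give (270/37)^2*(e13)^2 + (75/37)^2*(e23)^2 + (262/37)^2*(e34)^2 = 72900/1369*(+1) + 5625/1369*(-1) + 68644/1369*(-1) = -1 (each basis 2-blade squares to minus the product of its generators' squares); cross terms between blades sharing an index anticommute and cancel. So B^2 = -1.
Answer: rotation, certificate B^2 = -1. No conjugation can change B^2 = -1; the sign gives the class.


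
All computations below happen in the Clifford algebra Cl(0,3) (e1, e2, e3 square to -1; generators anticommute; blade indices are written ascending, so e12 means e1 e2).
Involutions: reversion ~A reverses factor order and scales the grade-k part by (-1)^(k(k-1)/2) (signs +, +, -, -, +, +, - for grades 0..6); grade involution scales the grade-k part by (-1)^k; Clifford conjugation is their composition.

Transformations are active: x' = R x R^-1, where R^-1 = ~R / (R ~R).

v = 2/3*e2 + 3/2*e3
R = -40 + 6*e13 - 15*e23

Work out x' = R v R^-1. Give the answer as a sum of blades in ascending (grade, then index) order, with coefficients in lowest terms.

~R = -40 - 6*e13 + 15*e23, and R ~R = 1861, so R^-1 = ~R / (1861).
R v = -9*e1 - 25/6*e2 - 70*e3 - 4*e123
Answer: 840/1861*e1 - 2578/5583*e2 + 5617/3722*e3


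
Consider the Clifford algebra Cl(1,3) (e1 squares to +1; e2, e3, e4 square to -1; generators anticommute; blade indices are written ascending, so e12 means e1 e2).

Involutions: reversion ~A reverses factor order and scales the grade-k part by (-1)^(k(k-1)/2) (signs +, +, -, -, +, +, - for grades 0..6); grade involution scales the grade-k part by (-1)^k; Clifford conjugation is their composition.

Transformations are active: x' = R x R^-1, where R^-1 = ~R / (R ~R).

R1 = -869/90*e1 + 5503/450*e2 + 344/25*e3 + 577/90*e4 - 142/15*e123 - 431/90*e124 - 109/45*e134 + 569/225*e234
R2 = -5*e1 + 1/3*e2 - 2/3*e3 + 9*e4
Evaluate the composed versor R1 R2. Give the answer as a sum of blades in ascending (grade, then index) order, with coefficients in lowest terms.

Distribute over the terms of R2 (each basis-blade product reordered to ascending indices, repeated generators contracted through their squares):
R1 (-5*e1) = 869/18 + 5503/90*e12 + 344/5*e13 + 577/18*e14 + 142/3*e23 + 431/18*e24 + 109/9*e34 + 569/45*e1234
R1 (1/3*e2) = -5503/1350 - 869/270*e12 - 142/45*e13 - 431/270*e14 - 344/75*e23 - 577/270*e24 - 569/675*e34 - 109/135*e1234
R1 (-2/3*e3) = 688/75 - 284/45*e12 + 869/135*e13 + 218/135*e14 - 5503/675*e23 - 1138/675*e24 + 577/135*e34 - 431/135*e1234
R1 (9*e4) = -577/10 + 431/10*e12 + 109/5*e13 - 869/10*e14 - 569/25*e23 + 5503/50*e24 + 3096/25*e34 - 426/5*e1234
Summing the partial products and collecting blades:
Answer: -5839/1350 + 25573/270*e12 + 12674/135*e13 - 14803/270*e14 + 7988/675*e23 + 35149/270*e24 + 31361/225*e34 - 689/9*e1234


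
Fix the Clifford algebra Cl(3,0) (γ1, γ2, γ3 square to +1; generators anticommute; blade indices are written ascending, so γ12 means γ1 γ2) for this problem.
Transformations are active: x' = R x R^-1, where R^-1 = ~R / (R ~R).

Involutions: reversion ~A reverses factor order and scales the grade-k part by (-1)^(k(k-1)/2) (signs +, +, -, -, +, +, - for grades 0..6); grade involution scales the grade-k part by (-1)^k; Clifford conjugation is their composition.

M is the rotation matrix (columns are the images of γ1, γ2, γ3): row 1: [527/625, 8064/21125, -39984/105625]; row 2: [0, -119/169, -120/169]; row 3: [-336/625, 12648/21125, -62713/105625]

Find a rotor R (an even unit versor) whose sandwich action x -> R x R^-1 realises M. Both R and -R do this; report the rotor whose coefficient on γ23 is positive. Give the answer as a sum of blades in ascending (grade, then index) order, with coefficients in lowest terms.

Method: write R = a + b12*γ12 + b13*γ13 + b23*γ23 with a^2 + b12^2 + b13^2 + b23^2 = 1 (so R^-1 = ~R). Expanding the columns R e_j ~R gives tr M = 4a^2 - 1 and, from the antisymmetric part, M21 - M12 = -4a*b12, M13 - M31 = 4a*b13, M32 - M23 = -4a*b23.
Here tr M = -1921/4225, so a^2 = (1 + tr M)/4 = 576/4225 and a = ±24/65. Taking a = 24/65: M21 - M12 = -8064/21125, M13 - M31 = 672/4225, M32 - M23 = 27648/21125, giving b12 = 84/325, b13 = 7/65, b23 = -288/325, i.e. R = 24/65 + 84/325*γ12 + 7/65*γ13 - 288/325*γ23.
Its γ23 coefficient is negative, so report the other preimage -R.
Answer: -24/65 - 84/325*γ12 - 7/65*γ13 + 288/325*γ23. Uniqueness: Spin(3) -> SO(3) maps R and -R to the same rotation of trace -1921/4225; fixing the sign of the γ23 coefficient removes the ambiguity.


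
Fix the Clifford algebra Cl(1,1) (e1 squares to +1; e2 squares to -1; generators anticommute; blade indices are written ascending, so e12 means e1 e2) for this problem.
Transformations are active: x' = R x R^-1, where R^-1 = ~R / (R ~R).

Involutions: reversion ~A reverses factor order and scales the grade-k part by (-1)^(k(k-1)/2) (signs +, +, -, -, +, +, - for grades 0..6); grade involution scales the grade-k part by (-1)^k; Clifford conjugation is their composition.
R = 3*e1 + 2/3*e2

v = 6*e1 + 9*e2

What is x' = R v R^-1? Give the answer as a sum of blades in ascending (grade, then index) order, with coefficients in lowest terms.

~R = 3*e1 + 2/3*e2, and R ~R = 77/9, so R^-1 = ~R / (77/9).
R v = 12 + 23*e12
Answer: 186/77*e1 - 549/77*e2


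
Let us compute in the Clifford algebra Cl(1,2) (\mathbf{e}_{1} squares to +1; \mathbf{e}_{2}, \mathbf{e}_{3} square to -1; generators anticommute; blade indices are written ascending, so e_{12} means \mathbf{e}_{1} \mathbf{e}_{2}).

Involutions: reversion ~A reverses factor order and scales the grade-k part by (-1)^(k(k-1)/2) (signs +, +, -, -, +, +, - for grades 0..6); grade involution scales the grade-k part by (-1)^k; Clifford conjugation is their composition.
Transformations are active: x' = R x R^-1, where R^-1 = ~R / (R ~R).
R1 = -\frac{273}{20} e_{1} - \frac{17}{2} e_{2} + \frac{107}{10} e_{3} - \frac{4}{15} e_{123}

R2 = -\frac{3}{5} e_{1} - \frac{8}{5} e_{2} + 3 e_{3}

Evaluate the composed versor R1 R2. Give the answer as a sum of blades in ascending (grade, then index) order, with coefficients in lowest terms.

Distribute over the terms of R2 (each basis-blade product reordered to ascending indices, repeated generators contracted through their squares):
R1 (-\frac{3}{5} e_{1}) = \frac{819}{100} - \frac{51}{10} e_{12} + \frac{321}{50} e_{13} + \frac{4}{25} e_{23}
R1 (-\frac{8}{5} e_{2}) = -\frac{68}{5} + \frac{546}{25} e_{12} + \frac{32}{75} e_{13} + \frac{428}{25} e_{23}
R1 (3 e_{3}) = -\frac{321}{10} + \frac{4}{5} e_{12} - \frac{819}{20} e_{13} - \frac{51}{2} e_{23}
Summing the partial products and collecting blades:
Answer: -\frac{3751}{100} + \frac{877}{50} e_{12} - \frac{10231}{300} e_{13} - \frac{411}{50} e_{23}
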